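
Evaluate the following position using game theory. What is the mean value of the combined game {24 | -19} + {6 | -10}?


G1 = {24 | -19}, G2 = {6 | -10}
Each is a switch {a | b} with numbers a > b; its mean value is (a + b)/2, and mean value is additive over game sums: m(G1 + G2) = m(G1) + m(G2).
Mean of G1 = (24 + (-19))/2 = 5/2 = 5/2
Mean of G2 = (6 + (-10))/2 = -4/2 = -2
Mean of G1 + G2 = 5/2 + -2 = 1/2

1/2


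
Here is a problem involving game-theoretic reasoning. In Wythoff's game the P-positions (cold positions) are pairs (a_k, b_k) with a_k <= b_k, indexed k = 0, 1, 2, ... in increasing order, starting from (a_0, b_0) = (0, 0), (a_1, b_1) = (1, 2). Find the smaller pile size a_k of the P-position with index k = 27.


By Wythoff's theorem, a_k = floor(k * phi) and b_k = floor(k * phi^2) = a_k + k, where phi = (1 + sqrt(5))/2 is the golden ratio.
phi = (1 + sqrt(5))/2 = 1.618034
k = 27
k * phi = 27 * 1.618034 = 43.686918
a_27 = floor(k * phi) = 43

43


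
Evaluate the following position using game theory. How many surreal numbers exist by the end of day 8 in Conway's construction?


Day 0: {|} = 0 is born. Count = 1.
Day n: the number of surreal numbers born by day n is 2^(n+1) - 1.
By day 0: 2^1 - 1 = 1
By day 1: 2^2 - 1 = 3
By day 2: 2^3 - 1 = 7
By day 3: 2^4 - 1 = 15
By day 4: 2^5 - 1 = 31
By day 5: 2^6 - 1 = 63
By day 6: 2^7 - 1 = 127
By day 7: 2^8 - 1 = 255
By day 8: 2^9 - 1 = 511
By day 8: 511 surreal numbers.

511


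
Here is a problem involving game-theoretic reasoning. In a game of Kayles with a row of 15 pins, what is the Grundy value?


Kayles: a move removes 1 or 2 adjacent pins from a contiguous row.
Removing pins from a row of k leaves two independent rows (a, b) with a + b = k - 1 (one pin) or a + b = k - 2 (two pins); an end removal gives a = 0.
By Sprague-Grundy, G(k) = mex{ G(a) XOR G(b) } over all these splits. G(0) = 0.
G(1): splits (0,0):0^0=0 -> mex({0}) = 1
G(2): splits (0,1):0^1=1 (0,0):0^0=0 -> mex({0, 1}) = 2
G(3): splits (0,2):0^2=2 (1,1):1^1=0 (0,1):0^1=1 -> mex({0, 1, 2}) = 3
G(4): splits (0,3):0^3=3 (1,2):1^2=3 (0,2):0^2=2 (1,1):1^1=0 -> mex({0, 2, 3}) = 1
G(5): splits (0,4):0^1=1 (1,3):1^3=2 (2,2):2^2=0 (0,3):0^3=3 (1,2):1^2=3 -> mex({0, 1, 2, 3}) = 4
G(6) = mex({0, 1, 2, 4}) = 3
G(7) = mex({0, 1, 3, 4, 5}) = 2
G(8) = mex({0, 2, 3, 5, 6}) = 1
G(9) = mex({0, 1, 2, 3, 6, 7}) = 4
G(10) = mex({0, 1, 3, 4, 5, 7}) = 2
G(11) = mex({0, 1, 2, 3, 4, 5}) = 6
G(12) = mex({0, 1, 2, 3, 5, 6, 7}) = 4
G(13) = mex({0, 2, 3, 4, 6, 7}) = 1
G(14) = mex({0, 1, 4, 5, 6, 7}) = 2
G(15) = mex({0, 1, 2, 3, 4, 5, 6}) = 7
Therefore G(15) = 7.

7


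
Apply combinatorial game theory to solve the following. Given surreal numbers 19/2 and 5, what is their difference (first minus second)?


x = 19/2, y = 5
Converting to common denominator: 2
x = 19/2, y = 10/2
x - y = 19/2 - 5 = 9/2

9/2


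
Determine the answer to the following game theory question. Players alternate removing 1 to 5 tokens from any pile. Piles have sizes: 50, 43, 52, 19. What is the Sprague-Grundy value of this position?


Subtraction set: {1, 2, 3, 4, 5}
For this subtraction set, G(n) = n mod 6 (period = max + 1 = 6).
Pile 1 (size 50): G(50) = 50 mod 6 = 2
Pile 2 (size 43): G(43) = 43 mod 6 = 1
Pile 3 (size 52): G(52) = 52 mod 6 = 4
Pile 4 (size 19): G(19) = 19 mod 6 = 1
Total Grundy value = XOR of all: 2 XOR 1 XOR 4 XOR 1 = 6

6


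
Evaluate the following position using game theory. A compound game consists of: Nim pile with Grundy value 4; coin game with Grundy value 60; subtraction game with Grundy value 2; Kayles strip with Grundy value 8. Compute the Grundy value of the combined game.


By the Sprague-Grundy theorem, the Grundy value of a sum of games is the XOR of individual Grundy values.
Nim pile: Grundy value = 4. Running XOR: 0 XOR 4 = 4
coin game: Grundy value = 60. Running XOR: 4 XOR 60 = 56
subtraction game: Grundy value = 2. Running XOR: 56 XOR 2 = 58
Kayles strip: Grundy value = 8. Running XOR: 58 XOR 8 = 50
The combined Grundy value is 50.

50


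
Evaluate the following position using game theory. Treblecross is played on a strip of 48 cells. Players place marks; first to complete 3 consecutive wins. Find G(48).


Treblecross: place X on empty cells; 3-in-a-row wins.
Playing within two cells of an existing X lets the opponent win at once, so sensible play treats the cells i-2..i+2 around each X as dead. The player left with no safe cell loses, so this is a normal-play take-away game on strips of safe cells.
Placing X at cell i (0-indexed) of a strip of k safe cells leaves independent strips of sizes max(0, i-2) and max(0, k-i-3). Hence G(k) = mex{ G(max(0,i-2)) XOR G(max(0,k-i-3)) : 0 <= i < k }, with G(0) = 0.
G(1): splits (0,0):0^0=0 -> mex({0}) = 1
G(2): splits (0,0):0^0=0 -> mex({0}) = 1
G(3): splits (0,0):0^0=0 -> mex({0}) = 1
G(4): splits (0,1):0^1=1 (0,0):0^0=0 -> mex({0, 1}) = 2
G(5): splits (0,2):0^1=1 (0,1):0^1=1 (0,0):0^0=0 -> mex({0, 1}) = 2
G(6) = mex({1}) = 0
G(7) = mex({0, 1, 2}) = 3
G(8) = mex({0, 1, 2}) = 3
G(9) = mex({0, 2}) = 1
G(10) = mex({0, 2, 3}) = 1
G(11) = mex({0, 3}) = 1
G(12) = mex({1, 3}) = 0
G(13) = mex({0, 1, 2, 3}) = 4
G(14) = mex({0, 1, 2}) = 3
G(15) = mex({0, 1, 2}) = 3
G(16) = mex({0, 1, 2, 4}) = 3
G(17) = mex({0, 1, 3, 4}) = 2
G(18) = mex({0, 1, 3, 4}) = 2
G(19) = mex({0, 1, 3, 5}) = 2
G(20) = mex({0, 1, 2, 3, 5}) = 4
G(21) = mex({0, 1, 2, 3, 5}) = 4
G(22) = mex({1, 2, 6}) = 0
G(23) = mex({0, 1, 2, 3, 4, 6}) = 5
G(24) = mex({0, 1, 2, 3, 4}) = 5
G(25) = mex({0, 1, 3, 4, 7}) = 2
G(26) = mex({0, 1, 3, 4, 5, 7}) = 2
G(27) = mex({0, 1, 3, 5}) = 2
G(28) = mex({0, 1, 2, 5}) = 3
G(29) = mex({0, 1, 2, 4, 5, 6}) = 3
G(30) = mex({1, 2, 4, 6}) = 0
G(31) = mex({0, 1, 2, 3, 4, 6}) = 5
G(32) = mex({1, 2, 3, 4, 7}) = 0
G(33) = mex({0, 3, 7}) = 1
G(34) = mex({0, 2, 3, 5, 7}) = 1
G(35) = mex({0, 2, 3, 5, 6}) = 1
G(36) = mex({0, 1, 2, 5, 6}) = 3
G(37) = mex({0, 1, 2, 4, 5, 6}) = 3
G(38) = mex({0, 1, 2, 4}) = 3
G(39) = mex({0, 1, 2, 3, 4, 7}) = 5
G(40) = mex({0, 1, 2, 3, 4, 5, 7}) = 6
G(41) = mex({0, 1, 2, 3, 5, 7}) = 4
G(42) = mex({0, 1, 2, 3, 5, 6, 7}) = 4
G(43) = mex({0, 2, 3, 5, 6}) = 1
G(44) = mex({1, 2, 3, 4, 5, 6}) = 0
G(45) = mex({0, 1, 2, 3, 4, 6, 7}) = 5
G(46) = mex({0, 1, 2, 3, 4, 7}) = 5
G(47) = mex({0, 1, 2, 3, 4, 5, 7}) = 6
G(48) = mex({0, 1, 2, 3, 4, 5, 7}) = 6
Therefore G(48) = 6.

6


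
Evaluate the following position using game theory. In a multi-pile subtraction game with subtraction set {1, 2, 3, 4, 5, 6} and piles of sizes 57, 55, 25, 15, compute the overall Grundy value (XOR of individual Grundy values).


Subtraction set: {1, 2, 3, 4, 5, 6}
For this subtraction set, G(n) = n mod 7 (period = max + 1 = 7).
Pile 1 (size 57): G(57) = 57 mod 7 = 1
Pile 2 (size 55): G(55) = 55 mod 7 = 6
Pile 3 (size 25): G(25) = 25 mod 7 = 4
Pile 4 (size 15): G(15) = 15 mod 7 = 1
Total Grundy value = XOR of all: 1 XOR 6 XOR 4 XOR 1 = 2

2


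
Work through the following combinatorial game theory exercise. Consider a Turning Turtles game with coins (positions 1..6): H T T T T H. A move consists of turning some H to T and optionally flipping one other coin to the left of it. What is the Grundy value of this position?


Coins: H T T T T H
Key fact: a single head at position k behaves exactly like a Nim heap of size k (turning it to T and optionally flipping a coin at j < k corresponds to moving the heap from k to j, or to 0), and heads combine as a disjunctive sum (two heads at the same place would cancel, matching j XOR j = 0). So the Nim-value is the XOR of the 1-indexed positions of the heads.
Face-up positions (1-indexed): [1, 6]
XOR 0 with 1: 0 XOR 1 = 1
XOR 1 with 6: 1 XOR 6 = 7
Nim-value = 7

7


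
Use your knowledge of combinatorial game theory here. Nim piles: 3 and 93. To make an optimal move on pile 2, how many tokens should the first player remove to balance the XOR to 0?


Piles: 3 and 93
Current XOR: 3 XOR 93 = 94 (non-zero, so this is an N-position).
To make the XOR zero, we need to find a move that balances the piles.
For pile 2 (size 93): target = 93 XOR 94 = 3
We reduce pile 2 from 93 to 3.
Tokens removed: 93 - 3 = 90
Verification: 3 XOR 3 = 0

90


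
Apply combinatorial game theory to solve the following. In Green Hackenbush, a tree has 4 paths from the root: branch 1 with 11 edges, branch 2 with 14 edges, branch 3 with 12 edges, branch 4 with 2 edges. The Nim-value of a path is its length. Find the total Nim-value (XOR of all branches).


The tree has 4 branches from the ground vertex.
In Green Hackenbush, the Nim-value of a simple path of length k is k.
Branch 1: length 11, Nim-value = 11
Branch 2: length 14, Nim-value = 14
Branch 3: length 12, Nim-value = 12
Branch 4: length 2, Nim-value = 2
Total Nim-value = XOR of all branch values:
0 XOR 11 = 11
11 XOR 14 = 5
5 XOR 12 = 9
9 XOR 2 = 11
Nim-value of the tree = 11

11


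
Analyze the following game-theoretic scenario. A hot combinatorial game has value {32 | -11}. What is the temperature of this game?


The game is {32 | -11}, a switch {a | b} with numbers a > b.
Cooling {a | b} by t gives {a - t | b + t}, which stops being hot when a - t = b + t, i.e. at t = (a - b)/2. So the temperature of a switch is (a - b)/2.
Temperature = (Left option - Right option) / 2
= (32 - (-11)) / 2
= 43 / 2
= 43/2

43/2


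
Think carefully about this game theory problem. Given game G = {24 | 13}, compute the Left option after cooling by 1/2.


Original game: {24 | 13} (a switch {a | b} with a > b).
Cooling by t (for t below the temperature (a - b)/2 = 11/2) taxes each move by t: {a | b} cooled by t is {a - t | b + t}.
Cooling amount: t = 1/2
Cooled Left option: 24 - 1/2 = 47/2
Cooled Right option: 13 + 1/2 = 27/2
Cooled game: {47/2 | 27/2}
Left option = 47/2

47/2


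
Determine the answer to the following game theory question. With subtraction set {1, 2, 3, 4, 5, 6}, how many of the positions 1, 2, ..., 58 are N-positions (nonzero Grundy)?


Subtraction set S = {1, 2, 3, 4, 5, 6}, so G(n) = n mod 7.
G(n) = 0 when n is a multiple of 7.
Multiples of 7 in [1, 58]: 8
N-positions (nonzero Grundy) = 58 - 8 = 50

50


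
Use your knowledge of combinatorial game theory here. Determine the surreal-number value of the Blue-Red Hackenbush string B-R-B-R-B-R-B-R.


Edges (from ground): B-R-B-R-B-R-B-R
By Berlekamp's sign-expansion rule, a Blue-Red Hackenbush stalk has the value of the surreal number whose sign sequence is the edge sequence with B -> + and R -> -.
Sign sequence: +-+-+-+-
Trace the sign expansion in the surreal number tree, starting from 0:
Edge 1: B (sign +) -> bounds (0, +inf), value = 1
Edge 2: R (sign -) -> bounds (0, 1), value = 1/2
Edge 3: B (sign +) -> bounds (1/2, 1), value = 3/4
Edge 4: R (sign -) -> bounds (1/2, 3/4), value = 5/8
Edge 5: B (sign +) -> bounds (5/8, 3/4), value = 11/16
Edge 6: R (sign -) -> bounds (5/8, 11/16), value = 21/32
Edge 7: B (sign +) -> bounds (21/32, 11/16), value = 43/64
Edge 8: R (sign -) -> bounds (21/32, 43/64), value = 85/128
Game value = 85/128

85/128


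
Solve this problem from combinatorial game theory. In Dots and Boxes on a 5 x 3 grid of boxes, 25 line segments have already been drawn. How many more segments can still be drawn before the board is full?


Grid: 5 x 3 boxes, i.e. 6 rows and 4 columns of dots.
Horizontal edges: (rows + 1) * cols = 6 * 3 = 18
Vertical edges: rows * (cols + 1) = 5 * 4 = 20
Total edges: 18 + 20 = 38
Edges drawn: 25
Remaining: 38 - 25 = 13

13


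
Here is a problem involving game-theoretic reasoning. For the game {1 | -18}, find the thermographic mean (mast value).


Game = {1 | -18}, a switch {a | b} with numbers a > b.
Its thermograph has left wall a - t and right wall b + t, which meet at t = (a - b)/2, where both equal (a + b)/2. So the mast (mean value) is at (a + b)/2.
Mean = (1 + (-18))/2 = -17/2 = -17/2

-17/2


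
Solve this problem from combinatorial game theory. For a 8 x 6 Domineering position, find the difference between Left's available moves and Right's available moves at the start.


Board is 8 x 6 (rows x cols).
Left (vertical) placements: (rows-1) * cols = 7 * 6 = 42
Right (horizontal) placements: rows * (cols-1) = 8 * 5 = 40
Advantage = Left - Right = 42 - 40 = 2

2


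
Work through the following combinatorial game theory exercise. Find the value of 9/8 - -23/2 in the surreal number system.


x = 9/8, y = -23/2
Converting to common denominator: 8
x = 9/8, y = -92/8
x - y = 9/8 - -23/2 = 101/8

101/8


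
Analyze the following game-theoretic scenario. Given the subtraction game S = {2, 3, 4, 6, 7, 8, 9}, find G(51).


The subtraction set is S = {2, 3, 4, 6, 7, 8, 9}.
G(k) = mex{ G(k - s) : s in S, s <= k }. We compute iteratively: G(0) = 0.
G(1) = mex({}) = 0
G(2) = mex({0}) = 1
G(3) = mex({0}) = 1
G(4) = mex({0, 1}) = 2
G(5) = mex({0, 1}) = 2
G(6) = mex({0, 1, 2}) = 3
G(7) = mex({0, 1, 2}) = 3
G(8) = mex({0, 1, 2, 3}) = 4
G(9) = mex({0, 1, 2, 3}) = 4
G(10) = mex({0, 1, 2, 3, 4}) = 5
G(11) = mex({1, 2, 3, 4}) = 0
G(12) = mex({1, 2, 3, 4, 5}) = 0
G(13) = mex({0, 2, 3, 4, 5}) = 1
G(14) = mex({0, 2, 3, 4, 5}) = 1
G(15) = mex({0, 1, 3, 4}) = 2
G(16) = mex({0, 1, 3, 4, 5}) = 2
G(17) = mex({0, 1, 2, 4, 5}) = 3
G(18) = mex({0, 1, 2, 4, 5}) = 3
G(19) = mex({0, 1, 2, 3, 5}) = 4
Observe that G(11)..G(19) = 0, 0, 1, 1, 2, 2, 3, 3, 4 repeats G(0)..G(8) = 0, 0, 1, 1, 2, 2, 3, 3, 4.
For k >= max(S) = 9, G(k) is determined by the previous 9 values G(k-9)..G(k-1); a window of 9 consecutive values has recurred shifted by 11, so by induction G(k + 11) = G(k) for all k >= 0: the sequence is periodic from the start with period 11.
One period: G(0..10) = 0, 0, 1, 1, 2, 2, 3, 3, 4, 4, 5.
51 mod 11 = 7, so G(51) = G(7) = 3.

3


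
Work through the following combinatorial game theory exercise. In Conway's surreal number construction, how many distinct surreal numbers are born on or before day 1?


Day 0: {|} = 0 is born. Count = 1.
Day n: the number of surreal numbers born by day n is 2^(n+1) - 1.
By day 0: 2^1 - 1 = 1
By day 1: 2^2 - 1 = 3
By day 1: 3 surreal numbers.

3


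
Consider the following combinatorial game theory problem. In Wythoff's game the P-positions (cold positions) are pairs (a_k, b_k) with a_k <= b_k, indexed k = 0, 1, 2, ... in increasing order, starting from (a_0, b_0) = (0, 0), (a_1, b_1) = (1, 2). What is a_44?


By Wythoff's theorem, a_k = floor(k * phi) and b_k = floor(k * phi^2) = a_k + k, where phi = (1 + sqrt(5))/2 is the golden ratio.
phi = (1 + sqrt(5))/2 = 1.618034
k = 44
k * phi = 44 * 1.618034 = 71.193496
a_44 = floor(k * phi) = 71

71


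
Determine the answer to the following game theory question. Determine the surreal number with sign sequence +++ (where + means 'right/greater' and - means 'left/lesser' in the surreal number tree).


Sign expansion: +++
Rule: track bounds (lo, hi), initially (-inf, +inf). On '+', the current value becomes lo and we move to the simplest number in (value, hi): value + 1 if hi = +inf, otherwise the midpoint (value + hi)/2. On '-', the current value becomes hi and we move to value - 1 if lo = -inf, otherwise the midpoint (lo + value)/2.
Start at 0.
Step 1: sign = +, move right. Bounds: (0, +inf). Value = 1
Step 2: sign = +, move right. Bounds: (1, +inf). Value = 2
Step 3: sign = +, move right. Bounds: (2, +inf). Value = 3
The surreal number with sign expansion +++ is 3.

3


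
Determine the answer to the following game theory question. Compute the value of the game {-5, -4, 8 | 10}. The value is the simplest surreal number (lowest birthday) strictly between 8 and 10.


Left options: {-5, -4, 8}, max = 8
Right options: {10}, min = 10
All options are numbers and max(Left) < min(Right), so by the simplicity theorem the value is the simplest (earliest-born) number strictly between 8 and 10.
The only integer strictly between 8 and 10 is 9.
No non-integer in the interval can be simpler: if x is a non-integer in the interval, then floor(x) or ceil(x) also lies in the interval (the interval contains an integer), and both are proper prefixes of x's sign expansion, i.e. born earlier. So the game value is 9.
Game value = 9

9


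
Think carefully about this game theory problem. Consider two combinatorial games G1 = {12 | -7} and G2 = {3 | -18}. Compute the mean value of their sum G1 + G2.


G1 = {12 | -7}, G2 = {3 | -18}
Each is a switch {a | b} with numbers a > b; its mean value is (a + b)/2, and mean value is additive over game sums: m(G1 + G2) = m(G1) + m(G2).
Mean of G1 = (12 + (-7))/2 = 5/2 = 5/2
Mean of G2 = (3 + (-18))/2 = -15/2 = -15/2
Mean of G1 + G2 = 5/2 + -15/2 = -5

-5


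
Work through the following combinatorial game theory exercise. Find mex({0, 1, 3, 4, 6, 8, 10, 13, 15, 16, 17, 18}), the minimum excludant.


Set = {0, 1, 3, 4, 6, 8, 10, 13, 15, 16, 17, 18}
0 is in the set.
1 is in the set.
2 is NOT in the set. This is the mex.
mex = 2

2


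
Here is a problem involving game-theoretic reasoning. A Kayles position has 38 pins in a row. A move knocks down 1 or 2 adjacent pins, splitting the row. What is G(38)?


Kayles: a move removes 1 or 2 adjacent pins from a contiguous row.
Removing pins from a row of k leaves two independent rows (a, b) with a + b = k - 1 (one pin) or a + b = k - 2 (two pins); an end removal gives a = 0.
By Sprague-Grundy, G(k) = mex{ G(a) XOR G(b) } over all these splits. G(0) = 0.
G(1): splits (0,0):0^0=0 -> mex({0}) = 1
G(2): splits (0,1):0^1=1 (0,0):0^0=0 -> mex({0, 1}) = 2
G(3): splits (0,2):0^2=2 (1,1):1^1=0 (0,1):0^1=1 -> mex({0, 1, 2}) = 3
G(4): splits (0,3):0^3=3 (1,2):1^2=3 (0,2):0^2=2 (1,1):1^1=0 -> mex({0, 2, 3}) = 1
G(5): splits (0,4):0^1=1 (1,3):1^3=2 (2,2):2^2=0 (0,3):0^3=3 (1,2):1^2=3 -> mex({0, 1, 2, 3}) = 4
G(6) = mex({0, 1, 2, 4}) = 3
G(7) = mex({0, 1, 3, 4, 5}) = 2
G(8) = mex({0, 2, 3, 5, 6}) = 1
G(9) = mex({0, 1, 2, 3, 6, 7}) = 4
G(10) = mex({0, 1, 3, 4, 5, 7}) = 2
G(11) = mex({0, 1, 2, 3, 4, 5}) = 6
G(12) = mex({0, 1, 2, 3, 5, 6, 7}) = 4
G(13) = mex({0, 2, 3, 4, 6, 7}) = 1
G(14) = mex({0, 1, 4, 5, 6, 7}) = 2
G(15) = mex({0, 1, 2, 3, 4, 5, 6}) = 7
G(16) = mex({0, 2, 3, 5, 6, 7}) = 1
G(17) = mex({0, 1, 2, 3, 5, 6, 7}) = 4
G(18) = mex({0, 1, 2, 4, 5, 6}) = 3
G(19) = mex({0, 1, 3, 4, 5, 7}) = 2
G(20) = mex({0, 2, 3, 4, 5, 6, 7}) = 1
G(21) = mex({0, 1, 2, 3, 5, 6, 7}) = 4
G(22) = mex({0, 1, 2, 3, 4, 5, 7}) = 6
G(23) = mex({0, 1, 2, 3, 4, 5, 6}) = 7
G(24) = mex({0, 1, 2, 3, 5, 6, 7}) = 4
G(25) = mex({0, 2, 3, 4, 6, 7}) = 1
G(26) = mex({0, 1, 3, 4, 5, 6, 7}) = 2
G(27) = mex({0, 1, 2, 3, 4, 5, 6, 7}) = 8
G(28) = mex({0, 1, 2, 3, 4, 6, 7, 8}) = 5
G(29) = mex({0, 1, 2, 3, 5, 6, 7, 8, 9}) = 4
G(30) = mex({0, 1, 2, 3, 4, 5, 6, 9, 10}) = 7
G(31) = mex({0, 1, 3, 4, 5, 7, 10, 11}) = 2
G(32) = mex({0, 2, 3, 4, 5, 6, 7, 9, 11}) = 1
G(33) = mex({0, 1, 2, 3, 4, 5, 6, 7, 9, 12}) = 8
G(34) = mex({0, 1, 2, 3, 4, 5, 7, 8, 11, 12}) = 6
G(35) = mex({0, 1, 2, 3, 4, 5, 6, 8, 9, 10, 11}) = 7
G(36) = mex({0, 1, 2, 3, 5, 6, 7, 9, 10}) = 4
G(37) = mex({0, 2, 3, 4, 6, 7, 9, 10, 11, 12}) = 1
G(38) = mex({0, 1, 3, 4, 5, 6, 7, 9, 10, 11, 12}) = 2
Therefore G(38) = 2.

2


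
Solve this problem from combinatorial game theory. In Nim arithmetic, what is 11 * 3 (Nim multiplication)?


Nim multiplication is bilinear over XOR: (u XOR v) * w = (u*w) XOR (v*w).
So we split each operand into its bit components and XOR the pairwise Nim products.
11 = 1 + 2 + 8 (as XOR of powers of 2).
3 = 1 + 2 (as XOR of powers of 2).
Using the standard Nim-product table on single bits:
  2*2 = 3,   2*4 = 8,   2*8 = 12,
  4*4 = 6,   4*8 = 11,  8*8 = 13,
and  1*x = x (identity), k*l = l*k (commutative).
Pairwise Nim products:
  1 * 1 = 1
  1 * 2 = 2
  2 * 1 = 2
  2 * 2 = 3
  8 * 1 = 8
  8 * 2 = 12
XOR them: 1 XOR 2 XOR 2 XOR 3 XOR 8 XOR 12 = 6.
Result: 11 * 3 = 6 (in Nim).

6


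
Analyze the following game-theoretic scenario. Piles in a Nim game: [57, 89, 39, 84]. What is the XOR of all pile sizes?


We need the XOR (exclusive or) of all pile sizes.
After XOR-ing pile 1 (size 57): 0 XOR 57 = 57
After XOR-ing pile 2 (size 89): 57 XOR 89 = 96
After XOR-ing pile 3 (size 39): 96 XOR 39 = 71
After XOR-ing pile 4 (size 84): 71 XOR 84 = 19
The Nim-value of this position is 19.

19


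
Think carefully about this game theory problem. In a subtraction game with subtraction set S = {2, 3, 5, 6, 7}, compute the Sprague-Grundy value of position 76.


The subtraction set is S = {2, 3, 5, 6, 7}.
G(k) = mex{ G(k - s) : s in S, s <= k }. We compute iteratively: G(0) = 0.
G(1) = mex({}) = 0
G(2) = mex({0}) = 1
G(3) = mex({0}) = 1
G(4) = mex({0, 1}) = 2
G(5) = mex({0, 1}) = 2
G(6) = mex({0, 1, 2}) = 3
G(7) = mex({0, 1, 2}) = 3
G(8) = mex({0, 1, 2, 3}) = 4
G(9) = mex({1, 2, 3}) = 0
G(10) = mex({1, 2, 3, 4}) = 0
G(11) = mex({0, 2, 3, 4}) = 1
G(12) = mex({0, 2, 3}) = 1
G(13) = mex({0, 1, 3, 4}) = 2
G(14) = mex({0, 1, 3, 4}) = 2
G(15) = mex({0, 1, 2, 4}) = 3
Observe that G(9)..G(15) = 0, 0, 1, 1, 2, 2, 3 repeats G(0)..G(6) = 0, 0, 1, 1, 2, 2, 3.
For k >= max(S) = 7, G(k) is determined by the previous 7 values G(k-7)..G(k-1); a window of 7 consecutive values has recurred shifted by 9, so by induction G(k + 9) = G(k) for all k >= 0: the sequence is periodic from the start with period 9.
One period: G(0..8) = 0, 0, 1, 1, 2, 2, 3, 3, 4.
76 mod 9 = 4, so G(76) = G(4) = 2.

2


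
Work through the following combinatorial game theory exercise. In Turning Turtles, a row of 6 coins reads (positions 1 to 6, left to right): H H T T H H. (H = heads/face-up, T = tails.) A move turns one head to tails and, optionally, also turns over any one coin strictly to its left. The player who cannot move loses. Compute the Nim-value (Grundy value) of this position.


Coins: H H T T H H
Key fact: a single head at position k behaves exactly like a Nim heap of size k (turning it to T and optionally flipping a coin at j < k corresponds to moving the heap from k to j, or to 0), and heads combine as a disjunctive sum (two heads at the same place would cancel, matching j XOR j = 0). So the Nim-value is the XOR of the 1-indexed positions of the heads.
Face-up positions (1-indexed): [1, 2, 5, 6]
XOR 0 with 1: 0 XOR 1 = 1
XOR 1 with 2: 1 XOR 2 = 3
XOR 3 with 5: 3 XOR 5 = 6
XOR 6 with 6: 6 XOR 6 = 0
Nim-value = 0

0


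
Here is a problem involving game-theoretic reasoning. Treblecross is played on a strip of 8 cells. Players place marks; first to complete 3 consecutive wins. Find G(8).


Treblecross: place X on empty cells; 3-in-a-row wins.
Playing within two cells of an existing X lets the opponent win at once, so sensible play treats the cells i-2..i+2 around each X as dead. The player left with no safe cell loses, so this is a normal-play take-away game on strips of safe cells.
Placing X at cell i (0-indexed) of a strip of k safe cells leaves independent strips of sizes max(0, i-2) and max(0, k-i-3). Hence G(k) = mex{ G(max(0,i-2)) XOR G(max(0,k-i-3)) : 0 <= i < k }, with G(0) = 0.
G(1): splits (0,0):0^0=0 -> mex({0}) = 1
G(2): splits (0,0):0^0=0 -> mex({0}) = 1
G(3): splits (0,0):0^0=0 -> mex({0}) = 1
G(4): splits (0,1):0^1=1 (0,0):0^0=0 -> mex({0, 1}) = 2
G(5): splits (0,2):0^1=1 (0,1):0^1=1 (0,0):0^0=0 -> mex({0, 1}) = 2
G(6) = mex({1}) = 0
G(7) = mex({0, 1, 2}) = 3
G(8) = mex({0, 1, 2}) = 3
Therefore G(8) = 3.

3


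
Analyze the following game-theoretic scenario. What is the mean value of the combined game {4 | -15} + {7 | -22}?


G1 = {4 | -15}, G2 = {7 | -22}
Each is a switch {a | b} with numbers a > b; its mean value is (a + b)/2, and mean value is additive over game sums: m(G1 + G2) = m(G1) + m(G2).
Mean of G1 = (4 + (-15))/2 = -11/2 = -11/2
Mean of G2 = (7 + (-22))/2 = -15/2 = -15/2
Mean of G1 + G2 = -11/2 + -15/2 = -13

-13


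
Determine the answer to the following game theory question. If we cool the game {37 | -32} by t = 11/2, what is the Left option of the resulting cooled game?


Original game: {37 | -32} (a switch {a | b} with a > b).
Cooling by t (for t below the temperature (a - b)/2 = 69/2) taxes each move by t: {a | b} cooled by t is {a - t | b + t}.
Cooling amount: t = 11/2
Cooled Left option: 37 - 11/2 = 63/2
Cooled Right option: -32 + 11/2 = -53/2
Cooled game: {63/2 | -53/2}
Left option = 63/2

63/2


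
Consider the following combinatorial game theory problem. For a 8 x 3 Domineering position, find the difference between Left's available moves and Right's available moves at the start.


Board is 8 x 3 (rows x cols).
Left (vertical) placements: (rows-1) * cols = 7 * 3 = 21
Right (horizontal) placements: rows * (cols-1) = 8 * 2 = 16
Advantage = Left - Right = 21 - 16 = 5

5


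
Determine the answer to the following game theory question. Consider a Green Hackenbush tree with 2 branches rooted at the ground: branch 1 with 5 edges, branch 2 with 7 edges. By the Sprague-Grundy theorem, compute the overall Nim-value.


The tree has 2 branches from the ground vertex.
In Green Hackenbush, the Nim-value of a simple path of length k is k.
Branch 1: length 5, Nim-value = 5
Branch 2: length 7, Nim-value = 7
Total Nim-value = XOR of all branch values:
0 XOR 5 = 5
5 XOR 7 = 2
Nim-value of the tree = 2

2


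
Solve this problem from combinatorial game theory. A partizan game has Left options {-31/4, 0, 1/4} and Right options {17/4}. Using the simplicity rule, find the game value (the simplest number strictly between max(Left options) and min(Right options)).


Left options: {-31/4, 0, 1/4}, max = 1/4
Right options: {17/4}, min = 17/4
All options are numbers and max(Left) < min(Right), so by the simplicity theorem the value is the simplest (earliest-born) number strictly between 1/4 and 17/4.
Integers 1 through 4 all lie strictly between 1/4 and 17/4.
Among integers, the simplest (lowest birthday = smallest |n|; 0 is born on day 0, +-n on day n) is 1.
No non-integer in the interval can be simpler: if x is a non-integer in the interval, then floor(x) or ceil(x) also lies in the interval (the interval contains an integer), and both are proper prefixes of x's sign expansion, i.e. born earlier. So the game value is 1.
Game value = 1

1


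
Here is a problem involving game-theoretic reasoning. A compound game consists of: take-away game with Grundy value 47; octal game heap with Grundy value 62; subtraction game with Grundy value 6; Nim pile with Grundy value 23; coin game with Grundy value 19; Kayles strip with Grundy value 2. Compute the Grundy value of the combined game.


By the Sprague-Grundy theorem, the Grundy value of a sum of games is the XOR of individual Grundy values.
take-away game: Grundy value = 47. Running XOR: 0 XOR 47 = 47
octal game heap: Grundy value = 62. Running XOR: 47 XOR 62 = 17
subtraction game: Grundy value = 6. Running XOR: 17 XOR 6 = 23
Nim pile: Grundy value = 23. Running XOR: 23 XOR 23 = 0
coin game: Grundy value = 19. Running XOR: 0 XOR 19 = 19
Kayles strip: Grundy value = 2. Running XOR: 19 XOR 2 = 17
The combined Grundy value is 17.

17


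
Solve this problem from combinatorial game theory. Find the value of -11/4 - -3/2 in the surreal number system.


x = -11/4, y = -3/2
Converting to common denominator: 4
x = -11/4, y = -6/4
x - y = -11/4 - -3/2 = -5/4

-5/4


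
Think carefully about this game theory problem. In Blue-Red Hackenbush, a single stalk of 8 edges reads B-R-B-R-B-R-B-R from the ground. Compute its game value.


Edges (from ground): B-R-B-R-B-R-B-R
By Berlekamp's sign-expansion rule, a Blue-Red Hackenbush stalk has the value of the surreal number whose sign sequence is the edge sequence with B -> + and R -> -.
Sign sequence: +-+-+-+-
Trace the sign expansion in the surreal number tree, starting from 0:
Edge 1: B (sign +) -> bounds (0, +inf), value = 1
Edge 2: R (sign -) -> bounds (0, 1), value = 1/2
Edge 3: B (sign +) -> bounds (1/2, 1), value = 3/4
Edge 4: R (sign -) -> bounds (1/2, 3/4), value = 5/8
Edge 5: B (sign +) -> bounds (5/8, 3/4), value = 11/16
Edge 6: R (sign -) -> bounds (5/8, 11/16), value = 21/32
Edge 7: B (sign +) -> bounds (21/32, 11/16), value = 43/64
Edge 8: R (sign -) -> bounds (21/32, 43/64), value = 85/128
Game value = 85/128

85/128


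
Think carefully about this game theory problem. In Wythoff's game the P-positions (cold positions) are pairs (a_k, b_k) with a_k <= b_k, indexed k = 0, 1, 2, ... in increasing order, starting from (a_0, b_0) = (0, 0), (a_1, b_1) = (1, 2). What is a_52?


By Wythoff's theorem, a_k = floor(k * phi) and b_k = floor(k * phi^2) = a_k + k, where phi = (1 + sqrt(5))/2 is the golden ratio.
phi = (1 + sqrt(5))/2 = 1.618034
k = 52
k * phi = 52 * 1.618034 = 84.137767
a_52 = floor(k * phi) = 84

84


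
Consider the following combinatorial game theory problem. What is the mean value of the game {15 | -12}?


Game = {15 | -12}, a switch {a | b} with numbers a > b.
Its thermograph has left wall a - t and right wall b + t, which meet at t = (a - b)/2, where both equal (a + b)/2. So the mast (mean value) is at (a + b)/2.
Mean = (15 + (-12))/2 = 3/2 = 3/2

3/2


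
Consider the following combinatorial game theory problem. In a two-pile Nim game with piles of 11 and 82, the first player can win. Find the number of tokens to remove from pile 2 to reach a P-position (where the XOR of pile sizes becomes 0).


Piles: 11 and 82
Current XOR: 11 XOR 82 = 89 (non-zero, so this is an N-position).
To make the XOR zero, we need to find a move that balances the piles.
For pile 2 (size 82): target = 82 XOR 89 = 11
We reduce pile 2 from 82 to 11.
Tokens removed: 82 - 11 = 71
Verification: 11 XOR 11 = 0

71


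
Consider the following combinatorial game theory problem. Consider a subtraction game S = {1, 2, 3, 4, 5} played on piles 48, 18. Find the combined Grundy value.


Subtraction set: {1, 2, 3, 4, 5}
For this subtraction set, G(n) = n mod 6 (period = max + 1 = 6).
Pile 1 (size 48): G(48) = 48 mod 6 = 0
Pile 2 (size 18): G(18) = 18 mod 6 = 0
Total Grundy value = XOR of all: 0 XOR 0 = 0

0


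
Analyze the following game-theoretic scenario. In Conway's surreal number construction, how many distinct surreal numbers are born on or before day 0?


Day 0: {|} = 0 is born. Count = 1.
Day n: the number of surreal numbers born by day n is 2^(n+1) - 1.
By day 0: 2^1 - 1 = 1
By day 0: 1 surreal numbers.

1


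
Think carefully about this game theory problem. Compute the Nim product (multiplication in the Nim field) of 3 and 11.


Nim multiplication is bilinear over XOR: (u XOR v) * w = (u*w) XOR (v*w).
So we split each operand into its bit components and XOR the pairwise Nim products.
3 = 1 + 2 (as XOR of powers of 2).
11 = 1 + 2 + 8 (as XOR of powers of 2).
Using the standard Nim-product table on single bits:
  2*2 = 3,   2*4 = 8,   2*8 = 12,
  4*4 = 6,   4*8 = 11,  8*8 = 13,
and  1*x = x (identity), k*l = l*k (commutative).
Pairwise Nim products:
  1 * 1 = 1
  1 * 2 = 2
  1 * 8 = 8
  2 * 1 = 2
  2 * 2 = 3
  2 * 8 = 12
XOR them: 1 XOR 2 XOR 8 XOR 2 XOR 3 XOR 12 = 6.
Result: 3 * 11 = 6 (in Nim).

6


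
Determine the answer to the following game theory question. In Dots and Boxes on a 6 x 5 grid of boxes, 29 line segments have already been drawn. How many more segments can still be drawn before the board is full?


Grid: 6 x 5 boxes, i.e. 7 rows and 6 columns of dots.
Horizontal edges: (rows + 1) * cols = 7 * 5 = 35
Vertical edges: rows * (cols + 1) = 6 * 6 = 36
Total edges: 35 + 36 = 71
Edges drawn: 29
Remaining: 71 - 29 = 42

42


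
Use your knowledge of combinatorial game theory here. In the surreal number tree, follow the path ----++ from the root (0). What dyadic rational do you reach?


Sign expansion: ----++
Rule: track bounds (lo, hi), initially (-inf, +inf). On '+', the current value becomes lo and we move to the simplest number in (value, hi): value + 1 if hi = +inf, otherwise the midpoint (value + hi)/2. On '-', the current value becomes hi and we move to value - 1 if lo = -inf, otherwise the midpoint (lo + value)/2.
Start at 0.
Step 1: sign = -, move left. Bounds: (-inf, 0). Value = -1
Step 2: sign = -, move left. Bounds: (-inf, -1). Value = -2
Step 3: sign = -, move left. Bounds: (-inf, -2). Value = -3
Step 4: sign = -, move left. Bounds: (-inf, -3). Value = -4
Step 5: sign = +, move right. Bounds: (-4, -3). Value = -7/2
Step 6: sign = +, move right. Bounds: (-7/2, -3). Value = -13/4
The surreal number with sign expansion ----++ is -13/4.

-13/4


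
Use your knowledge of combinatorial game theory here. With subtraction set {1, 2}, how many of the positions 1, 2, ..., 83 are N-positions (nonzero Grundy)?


Subtraction set S = {1, 2}, so G(n) = n mod 3.
G(n) = 0 when n is a multiple of 3.
Multiples of 3 in [1, 83]: 27
N-positions (nonzero Grundy) = 83 - 27 = 56

56


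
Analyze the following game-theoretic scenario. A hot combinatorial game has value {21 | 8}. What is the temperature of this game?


The game is {21 | 8}, a switch {a | b} with numbers a > b.
Cooling {a | b} by t gives {a - t | b + t}, which stops being hot when a - t = b + t, i.e. at t = (a - b)/2. So the temperature of a switch is (a - b)/2.
Temperature = (Left option - Right option) / 2
= (21 - (8)) / 2
= 13 / 2
= 13/2

13/2


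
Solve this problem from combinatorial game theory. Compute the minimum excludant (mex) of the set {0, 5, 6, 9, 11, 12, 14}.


Set = {0, 5, 6, 9, 11, 12, 14}
0 is in the set.
1 is NOT in the set. This is the mex.
mex = 1

1


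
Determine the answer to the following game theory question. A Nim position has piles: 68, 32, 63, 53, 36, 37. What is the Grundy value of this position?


We need the XOR (exclusive or) of all pile sizes.
After XOR-ing pile 1 (size 68): 0 XOR 68 = 68
After XOR-ing pile 2 (size 32): 68 XOR 32 = 100
After XOR-ing pile 3 (size 63): 100 XOR 63 = 91
After XOR-ing pile 4 (size 53): 91 XOR 53 = 110
After XOR-ing pile 5 (size 36): 110 XOR 36 = 74
After XOR-ing pile 6 (size 37): 74 XOR 37 = 111
The Nim-value of this position is 111.

111


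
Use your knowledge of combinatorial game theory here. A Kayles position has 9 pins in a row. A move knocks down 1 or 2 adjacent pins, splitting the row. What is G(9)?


Kayles: a move removes 1 or 2 adjacent pins from a contiguous row.
Removing pins from a row of k leaves two independent rows (a, b) with a + b = k - 1 (one pin) or a + b = k - 2 (two pins); an end removal gives a = 0.
By Sprague-Grundy, G(k) = mex{ G(a) XOR G(b) } over all these splits. G(0) = 0.
G(1): splits (0,0):0^0=0 -> mex({0}) = 1
G(2): splits (0,1):0^1=1 (0,0):0^0=0 -> mex({0, 1}) = 2
G(3): splits (0,2):0^2=2 (1,1):1^1=0 (0,1):0^1=1 -> mex({0, 1, 2}) = 3
G(4): splits (0,3):0^3=3 (1,2):1^2=3 (0,2):0^2=2 (1,1):1^1=0 -> mex({0, 2, 3}) = 1
G(5): splits (0,4):0^1=1 (1,3):1^3=2 (2,2):2^2=0 (0,3):0^3=3 (1,2):1^2=3 -> mex({0, 1, 2, 3}) = 4
G(6) = mex({0, 1, 2, 4}) = 3
G(7) = mex({0, 1, 3, 4, 5}) = 2
G(8) = mex({0, 2, 3, 5, 6}) = 1
G(9) = mex({0, 1, 2, 3, 6, 7}) = 4
Therefore G(9) = 4.

4


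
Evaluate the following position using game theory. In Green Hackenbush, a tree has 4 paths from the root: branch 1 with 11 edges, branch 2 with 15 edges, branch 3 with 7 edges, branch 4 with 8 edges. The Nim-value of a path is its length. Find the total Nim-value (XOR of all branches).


The tree has 4 branches from the ground vertex.
In Green Hackenbush, the Nim-value of a simple path of length k is k.
Branch 1: length 11, Nim-value = 11
Branch 2: length 15, Nim-value = 15
Branch 3: length 7, Nim-value = 7
Branch 4: length 8, Nim-value = 8
Total Nim-value = XOR of all branch values:
0 XOR 11 = 11
11 XOR 15 = 4
4 XOR 7 = 3
3 XOR 8 = 11
Nim-value of the tree = 11

11


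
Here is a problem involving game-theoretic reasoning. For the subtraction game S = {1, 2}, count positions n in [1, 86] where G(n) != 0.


Subtraction set S = {1, 2}, so G(n) = n mod 3.
G(n) = 0 when n is a multiple of 3.
Multiples of 3 in [1, 86]: 28
N-positions (nonzero Grundy) = 86 - 28 = 58

58


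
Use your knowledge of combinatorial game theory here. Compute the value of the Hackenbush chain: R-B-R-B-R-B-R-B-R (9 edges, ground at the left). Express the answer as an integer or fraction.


Edges (from ground): R-B-R-B-R-B-R-B-R
By Berlekamp's sign-expansion rule, a Blue-Red Hackenbush stalk has the value of the surreal number whose sign sequence is the edge sequence with B -> + and R -> -.
Sign sequence: -+-+-+-+-
Trace the sign expansion in the surreal number tree, starting from 0:
Edge 1: R (sign -) -> bounds (-inf, 0), value = -1
Edge 2: B (sign +) -> bounds (-1, 0), value = -1/2
Edge 3: R (sign -) -> bounds (-1, -1/2), value = -3/4
Edge 4: B (sign +) -> bounds (-3/4, -1/2), value = -5/8
Edge 5: R (sign -) -> bounds (-3/4, -5/8), value = -11/16
Edge 6: B (sign +) -> bounds (-11/16, -5/8), value = -21/32
Edge 7: R (sign -) -> bounds (-11/16, -21/32), value = -43/64
Edge 8: B (sign +) -> bounds (-43/64, -21/32), value = -85/128
Edge 9: R (sign -) -> bounds (-43/64, -85/128), value = -171/256
Game value = -171/256

-171/256


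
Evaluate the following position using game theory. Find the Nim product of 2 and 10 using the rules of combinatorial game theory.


Nim multiplication is bilinear over XOR: (u XOR v) * w = (u*w) XOR (v*w).
So we split each operand into its bit components and XOR the pairwise Nim products.
2 = 2 (as XOR of powers of 2).
10 = 2 + 8 (as XOR of powers of 2).
Using the standard Nim-product table on single bits:
  2*2 = 3,   2*4 = 8,   2*8 = 12,
  4*4 = 6,   4*8 = 11,  8*8 = 13,
and  1*x = x (identity), k*l = l*k (commutative).
Pairwise Nim products:
  2 * 2 = 3
  2 * 8 = 12
XOR them: 3 XOR 12 = 15.
Result: 2 * 10 = 15 (in Nim).

15


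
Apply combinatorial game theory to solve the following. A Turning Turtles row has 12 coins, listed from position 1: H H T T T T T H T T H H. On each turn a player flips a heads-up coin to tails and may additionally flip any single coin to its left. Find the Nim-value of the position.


Coins: H H T T T T T H T T H H
Key fact: a single head at position k behaves exactly like a Nim heap of size k (turning it to T and optionally flipping a coin at j < k corresponds to moving the heap from k to j, or to 0), and heads combine as a disjunctive sum (two heads at the same place would cancel, matching j XOR j = 0). So the Nim-value is the XOR of the 1-indexed positions of the heads.
Face-up positions (1-indexed): [1, 2, 8, 11, 12]
XOR 0 with 1: 0 XOR 1 = 1
XOR 1 with 2: 1 XOR 2 = 3
XOR 3 with 8: 3 XOR 8 = 11
XOR 11 with 11: 11 XOR 11 = 0
XOR 0 with 12: 0 XOR 12 = 12
Nim-value = 12

12


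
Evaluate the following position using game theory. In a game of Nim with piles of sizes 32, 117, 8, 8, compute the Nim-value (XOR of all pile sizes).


We need the XOR (exclusive or) of all pile sizes.
After XOR-ing pile 1 (size 32): 0 XOR 32 = 32
After XOR-ing pile 2 (size 117): 32 XOR 117 = 85
After XOR-ing pile 3 (size 8): 85 XOR 8 = 93
After XOR-ing pile 4 (size 8): 93 XOR 8 = 85
The Nim-value of this position is 85.

85


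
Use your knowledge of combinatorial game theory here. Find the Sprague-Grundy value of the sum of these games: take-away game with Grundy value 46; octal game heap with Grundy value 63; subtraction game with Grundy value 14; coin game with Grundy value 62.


By the Sprague-Grundy theorem, the Grundy value of a sum of games is the XOR of individual Grundy values.
take-away game: Grundy value = 46. Running XOR: 0 XOR 46 = 46
octal game heap: Grundy value = 63. Running XOR: 46 XOR 63 = 17
subtraction game: Grundy value = 14. Running XOR: 17 XOR 14 = 31
coin game: Grundy value = 62. Running XOR: 31 XOR 62 = 33
The combined Grundy value is 33.

33


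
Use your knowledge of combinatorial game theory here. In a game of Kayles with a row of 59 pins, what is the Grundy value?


Kayles: a move removes 1 or 2 adjacent pins from a contiguous row.
Removing pins from a row of k leaves two independent rows (a, b) with a + b = k - 1 (one pin) or a + b = k - 2 (two pins); an end removal gives a = 0.
By Sprague-Grundy, G(k) = mex{ G(a) XOR G(b) } over all these splits. G(0) = 0.
G(1): splits (0,0):0^0=0 -> mex({0}) = 1
G(2): splits (0,1):0^1=1 (0,0):0^0=0 -> mex({0, 1}) = 2
G(3): splits (0,2):0^2=2 (1,1):1^1=0 (0,1):0^1=1 -> mex({0, 1, 2}) = 3
G(4): splits (0,3):0^3=3 (1,2):1^2=3 (0,2):0^2=2 (1,1):1^1=0 -> mex({0, 2, 3}) = 1
G(5): splits (0,4):0^1=1 (1,3):1^3=2 (2,2):2^2=0 (0,3):0^3=3 (1,2):1^2=3 -> mex({0, 1, 2, 3}) = 4
G(6) = mex({0, 1, 2, 4}) = 3
G(7) = mex({0, 1, 3, 4, 5}) = 2
G(8) = mex({0, 2, 3, 5, 6}) = 1
G(9) = mex({0, 1, 2, 3, 6, 7}) = 4
G(10) = mex({0, 1, 3, 4, 5, 7}) = 2
G(11) = mex({0, 1, 2, 3, 4, 5}) = 6
G(12) = mex({0, 1, 2, 3, 5, 6, 7}) = 4
G(13) = mex({0, 2, 3, 4, 6, 7}) = 1
G(14) = mex({0, 1, 4, 5, 6, 7}) = 2
G(15) = mex({0, 1, 2, 3, 4, 5, 6}) = 7
G(16) = mex({0, 2, 3, 5, 6, 7}) = 1
G(17) = mex({0, 1, 2, 3, 5, 6, 7}) = 4
G(18) = mex({0, 1, 2, 4, 5, 6}) = 3
G(19) = mex({0, 1, 3, 4, 5, 7}) = 2
G(20) = mex({0, 2, 3, 4, 5, 6, 7}) = 1
G(21) = mex({0, 1, 2, 3, 5, 6, 7}) = 4
G(22) = mex({0, 1, 2, 3, 4, 5, 7}) = 6
G(23) = mex({0, 1, 2, 3, 4, 5, 6}) = 7
G(24) = mex({0, 1, 2, 3, 5, 6, 7}) = 4
G(25) = mex({0, 2, 3, 4, 6, 7}) = 1
G(26) = mex({0, 1, 3, 4, 5, 6, 7}) = 2
G(27) = mex({0, 1, 2, 3, 4, 5, 6, 7}) = 8
G(28) = mex({0, 1, 2, 3, 4, 6, 7, 8}) = 5
G(29) = mex({0, 1, 2, 3, 5, 6, 7, 8, 9}) = 4
G(30) = mex({0, 1, 2, 3, 4, 5, 6, 9, 10}) = 7
G(31) = mex({0, 1, 3, 4, 5, 7, 10, 11}) = 2
G(32) = mex({0, 2, 3, 4, 5, 6, 7, 9, 11}) = 1
G(33) = mex({0, 1, 2, 3, 4, 5, 6, 7, 9, 12}) = 8
G(34) = mex({0, 1, 2, 3, 4, 5, 7, 8, 11, 12}) = 6
G(35) = mex({0, 1, 2, 3, 4, 5, 6, 8, 9, 10, 11}) = 7
G(36) = mex({0, 1, 2, 3, 5, 6, 7, 9, 10}) = 4
G(37) = mex({0, 2, 3, 4, 6, 7, 9, 10, 11, 12}) = 1
G(38) = mex({0, 1, 3, 4, 5, 6, 7, 9, 10, 11, 12}) = 2
G(39) = mex({0, 1, 2, 4, 5, 6, 7, 9, 10, 12, 14}) = 3
G(40) = mex({0, 2, 3, 4, 6, 7, 11, 12, 14}) = 1
G(41) = mex({0, 1, 2, 3, 5, 6, 7, 9, 10, 11, 12}) = 4
G(42) = mex({0, 1, 2, 3, 4, 5, 6, 9, 10}) = 7
G(43) = mex({0, 1, 3, 4, 5, 7, 9, 10, 12, 15}) = 2
G(44) = mex({0, 2, 3, 4, 5, 6, 7, 9, 10, 12, 15}) = 1
G(45) = mex({0, 1, 2, 3, 4, 5, 6, 7, 9, 10, 12, 14}) = 8
G(46) = mex({0, 1, 3, 4, 5, 7, 8, 11, 12, 14}) = 2
G(47) = mex({0, 1, 2, 3, 4, 5, 6, 8, 9, 10, 11, 12}) = 7
G(48) = mex({0, 1, 2, 3, 5, 6, 7, 9, 10}) = 4
G(49) = mex({0, 2, 3, 4, 6, 7, 9, 10, 11, 12, 15}) = 1
G(50) = mex({0, 1, 4, 5, 6, 7, 9, 11, 12, 14, 15}) = 2
G(51) = mex({0, 1, 2, 3, 4, 5, 6, 7, 9, 12, 14, 15}) = 8
G(52) = mex({0, 2, 3, 4, 5, 6, 7, 8, 11, 12, 15}) = 1
G(53) = mex({0, 1, 2, 3, 5, 6, 7, 8, 9, 10, 11, 12}) = 4
G(54) = mex({0, 1, 2, 3, 4, 5, 6, 9, 10}) = 7
G(55) = mex({0, 1, 3, 4, 5, 7, 9, 10, 11, 12}) = 2
G(56) = mex({0, 2, 3, 4, 5, 6, 7, 9, 10, 11, 12, 13, 14}) = 1
G(57) = mex({0, 1, 2, 3, 5, 6, 7, 9, 10, 12, 13, 14, 15}) = 4
G(58) = mex({0, 1, 3, 4, 5, 7, 11, 12, 14, 15}) = 2
G(59) = mex({0, 1, 2, 3, 4, 5, 6, 9, 10, 11, 12, 15}) = 7
Therefore G(59) = 7.

7
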